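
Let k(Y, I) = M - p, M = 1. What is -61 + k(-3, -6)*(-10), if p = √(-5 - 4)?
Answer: -71 + 30*I ≈ -71.0 + 30.0*I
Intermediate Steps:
p = 3*I (p = √(-9) = 3*I ≈ 3.0*I)
k(Y, I) = 1 - 3*I
-61 + k(-3, -6)*(-10) = -61 + (1 - 3*I)*(-10) = -61 + (-10 + 30*I) = -71 + 30*I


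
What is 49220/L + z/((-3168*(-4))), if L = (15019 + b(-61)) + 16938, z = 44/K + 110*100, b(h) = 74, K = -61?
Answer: 150348631/62524512 ≈ 2.4046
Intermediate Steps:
z = 670956/61 (z = 44/(-61) + 110*100 = 44*(-1/61) + 11000 = -44/61 + 11000 = 670956/61 ≈ 10999.)
L = 32031 (L = (15019 + 74) + 16938 = 15093 + 16938 = 32031)
49220/L + z/((-3168*(-4))) = 49220/32031 + 670956/(61*((-3168*(-4)))) = 49220*(1/32031) + (670956/61)/12672 = 49220/32031 + (670956/61)*(1/12672) = 49220/32031 + 5083/5856 = 150348631/62524512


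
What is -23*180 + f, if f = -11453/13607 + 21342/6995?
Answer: -393838908241/95180965 ≈ -4137.8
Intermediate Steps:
f = 210286859/95180965 (f = -11453*1/13607 + 21342*(1/6995) = -11453/13607 + 21342/6995 = 210286859/95180965 ≈ 2.2093)
-23*180 + f = -23*180 + 210286859/95180965 = -4140 + 210286859/95180965 = -393838908241/95180965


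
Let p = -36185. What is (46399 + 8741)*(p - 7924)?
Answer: -2432170260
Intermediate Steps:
(46399 + 8741)*(p - 7924) = (46399 + 8741)*(-36185 - 7924) = 55140*(-44109) = -2432170260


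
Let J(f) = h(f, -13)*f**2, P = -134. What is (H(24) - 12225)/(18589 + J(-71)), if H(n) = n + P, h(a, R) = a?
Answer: 12335/339322 ≈ 0.036352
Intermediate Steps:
H(n) = -134 + n (H(n) = n - 134 = -134 + n)
J(f) = f**3 (J(f) = f*f**2 = f**3)
(H(24) - 12225)/(18589 + J(-71)) = ((-134 + 24) - 12225)/(18589 + (-71)**3) = (-110 - 12225)/(18589 - 357911) = -12335/(-339322) = -12335*(-1/339322) = 12335/339322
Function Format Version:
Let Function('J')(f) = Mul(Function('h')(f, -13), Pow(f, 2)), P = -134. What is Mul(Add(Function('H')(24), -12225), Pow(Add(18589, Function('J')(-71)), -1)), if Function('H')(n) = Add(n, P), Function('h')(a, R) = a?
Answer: Rational(12335, 339322) ≈ 0.036352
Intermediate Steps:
Function('H')(n) = Add(-134, n) (Function('H')(n) = Add(n, -134) = Add(-134, n))
Function('J')(f) = Pow(f, 3) (Function('J')(f) = Mul(f, Pow(f, 2)) = Pow(f, 3))
Mul(Add(Function('H')(24), -12225), Pow(Add(18589, Function('J')(-71)), -1)) = Mul(Add(Add(-134, 24), -12225), Pow(Add(18589, Pow(-71, 3)), -1)) = Mul(Add(-110, -12225), Pow(Add(18589, -357911), -1)) = Mul(-12335, Pow(-339322, -1)) = Mul(-12335, Rational(-1, 339322)) = Rational(12335, 339322)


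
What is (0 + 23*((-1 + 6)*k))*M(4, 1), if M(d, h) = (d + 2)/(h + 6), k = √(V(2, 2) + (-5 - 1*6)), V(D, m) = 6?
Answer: 690*I*√5/7 ≈ 220.41*I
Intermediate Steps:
k = I*√5 (k = √(6 + (-5 - 1*6)) = √(6 + (-5 - 6)) = √(6 - 11) = √(-5) = I*√5 ≈ 2.2361*I)
M(d, h) = (2 + d)/(6 + h)
(0 + 23*((-1 + 6)*k))*M(4, 1) = (0 + 23*((-1 + 6)*(I*√5)))*((2 + 4)/(6 + 1)) = (0 + 23*(5*(I*√5)))*(6/7) = (0 + 23*(5*I*√5))*((⅐)*6) = (0 + 115*I*√5)*(6/7) = (115*I*√5)*(6/7) = 690*I*√5/7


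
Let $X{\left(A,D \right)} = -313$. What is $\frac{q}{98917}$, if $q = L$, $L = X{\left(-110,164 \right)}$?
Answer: $- \frac{313}{98917} \approx -0.0031643$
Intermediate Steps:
$L = -313$
$q = -313$
$\frac{q}{98917} = - \frac{313}{98917}$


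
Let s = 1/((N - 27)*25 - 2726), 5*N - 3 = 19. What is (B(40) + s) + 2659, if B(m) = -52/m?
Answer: 87464897/32910 ≈ 2657.7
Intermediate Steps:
N = 22/5 (N = ⅗ + (⅕)*19 = ⅗ + 19/5 = 22/5 ≈ 4.4000)
s = -1/3291 (s = 1/((22/5 - 27)*25 - 2726) = 1/(-113/5*25 - 2726) = 1/(-565 - 2726) = 1/(-3291) = -1/3291 ≈ -0.00030386)
(B(40) + s) + 2659 = (-52/40 - 1/3291) + 2659 = (-52*1/40 - 1/3291) + 2659 = (-13/10 - 1/3291) + 2659 = -42793/32910 + 2659 = 87464897/32910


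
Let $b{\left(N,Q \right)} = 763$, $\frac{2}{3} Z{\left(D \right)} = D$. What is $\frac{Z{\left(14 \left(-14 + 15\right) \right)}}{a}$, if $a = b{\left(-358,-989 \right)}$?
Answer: $\frac{3}{109} \approx 0.027523$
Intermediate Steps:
$Z{\left(D \right)} = \frac{3 D}{2}$
$a = 763$
$\frac{Z{\left(14 \left(-14 + 15\right) \right)}}{a} = \frac{\frac{3}{2} \cdot 14 \left(-14 + 15\right)}{763} = \frac{3 \cdot 14 \cdot 1}{2} \cdot \frac{1}{763} = \frac{3}{2} \cdot 14 \cdot \frac{1}{763} = 21 \cdot \frac{1}{763} = \frac{3}{109}$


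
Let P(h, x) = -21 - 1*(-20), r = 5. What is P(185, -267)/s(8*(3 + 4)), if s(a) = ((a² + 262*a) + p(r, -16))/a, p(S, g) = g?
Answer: -7/2224 ≈ -0.0031475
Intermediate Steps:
P(h, x) = -1 (P(h, x) = -21 + 20 = -1)
s(a) = (-16 + a² + 262*a)/a (s(a) = ((a² + 262*a) - 16)/a = (-16 + a² + 262*a)/a)
P(185, -267)/s(8*(3 + 4)) = -1/(262 + 8*(3 + 4) - 16*1/(8*(3 + 4))) = -1/(262 + 8*7 - 16/(8*7)) = -1/(262 + 56 - 16/56) = -1/(262 + 56 - 16*1/56) = -1/(262 + 56 - 2/7) = -1/2224/7 = -1*7/2224 = -7/2224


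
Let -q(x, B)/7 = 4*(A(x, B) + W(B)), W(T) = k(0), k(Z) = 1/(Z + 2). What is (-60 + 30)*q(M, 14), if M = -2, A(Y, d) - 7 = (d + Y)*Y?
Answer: -13860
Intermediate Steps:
A(Y, d) = 7 + Y*(Y + d) (A(Y, d) = 7 + (d + Y)*Y = 7 + (Y + d)*Y = 7 + Y*(Y + d))
k(Z) = 1/(2 + Z)
W(T) = ½ (W(T) = 1/(2 + 0) = 1/2 = ½)
q(x, B) = -210 - 28*x² - 28*B*x (q(x, B) = -28*((7 + x² + x*B) + ½) = -28*((7 + x² + B*x) + ½) = -28*(15/2 + x² + B*x) = -7*(30 + 4*x² + 4*B*x) = -210 - 28*x² - 28*B*x)
(-60 + 30)*q(M, 14) = (-60 + 30)*(-210 - 28*(-2)² - 28*14*(-2)) = -30*(-210 - 28*4 + 784) = -30*(-210 - 112 + 784) = -30*462 = -13860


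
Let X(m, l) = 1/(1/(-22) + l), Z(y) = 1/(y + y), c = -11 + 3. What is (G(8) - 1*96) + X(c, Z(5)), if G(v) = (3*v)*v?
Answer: 343/3 ≈ 114.33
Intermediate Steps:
c = -8
G(v) = 3*v²
Z(y) = 1/(2*y)
X(m, l) = 1/(-1/22 + l)
(G(8) - 1*96) + X(c, Z(5)) = (3*8² - 1*96) + 22/(-1 + 22*((½)/5)) = (3*64 - 96) + 22/(-1 + 22*((½)*(⅕))) = (192 - 96) + 22/(-1 + 22*(⅒)) = 96 + 22/(-1 + 11/5) = 96 + 22/(6/5) = 96 + 22*(⅚) = 96 + 55/3 = 343/3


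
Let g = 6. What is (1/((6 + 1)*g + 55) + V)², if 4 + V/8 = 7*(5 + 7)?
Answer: 3854050561/9409 ≈ 4.0961e+5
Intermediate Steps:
V = 640 (V = -32 + 8*(7*(5 + 7)) = -32 + 8*(7*12) = -32 + 8*84 = -32 + 672 = 640)
(1/((6 + 1)*g + 55) + V)² = (1/((6 + 1)*6 + 55) + 640)² = (1/(7*6 + 55) + 640)² = (1/(42 + 55) + 640)² = (1/97 + 640)² = (62081/97)² = 3854050561/9409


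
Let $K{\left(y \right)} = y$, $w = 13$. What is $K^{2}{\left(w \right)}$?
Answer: $169$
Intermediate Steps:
$K^{2}{\left(w \right)} = 13^{2} = 169$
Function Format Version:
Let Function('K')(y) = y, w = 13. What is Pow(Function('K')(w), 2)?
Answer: 169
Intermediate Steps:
Pow(Function('K')(w), 2) = Pow(13, 2) = 169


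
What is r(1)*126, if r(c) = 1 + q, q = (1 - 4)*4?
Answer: -1386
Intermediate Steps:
q = -12 (q = -3*4 = -12)
r(c) = -11 (r(c) = 1 - 12 = -11)
r(1)*126 = -11*126 = -1386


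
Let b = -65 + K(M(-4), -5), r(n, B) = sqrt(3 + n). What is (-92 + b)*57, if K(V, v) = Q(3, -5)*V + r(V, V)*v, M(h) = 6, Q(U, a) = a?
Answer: -11514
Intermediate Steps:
K(V, v) = -5*V + v*sqrt(3 + V) (K(V, v) = -5*V + sqrt(3 + V)*v = -5*V + v*sqrt(3 + V))
b = -110 (b = -65 + (-5*6 - 5*sqrt(3 + 6)) = -65 + (-30 - 5*sqrt(9)) = -65 + (-30 - 5*3) = -65 + (-30 - 15) = -65 - 45 = -110)
(-92 + b)*57 = (-92 - 110)*57 = -202*57 = -11514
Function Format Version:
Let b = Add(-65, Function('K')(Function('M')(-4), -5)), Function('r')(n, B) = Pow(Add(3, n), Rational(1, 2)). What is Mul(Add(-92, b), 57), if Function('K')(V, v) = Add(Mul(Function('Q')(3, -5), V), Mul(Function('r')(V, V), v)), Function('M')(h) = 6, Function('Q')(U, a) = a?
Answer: -11514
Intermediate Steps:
Function('K')(V, v) = Add(Mul(-5, V), Mul(v, Pow(Add(3, V), Rational(1, 2)))) (Function('K')(V, v) = Add(Mul(-5, V), Mul(Pow(Add(3, V), Rational(1, 2)), v)) = Add(Mul(-5, V), Mul(v, Pow(Add(3, V), Rational(1, 2)))))
b = -110 (b = Add(-65, Add(Mul(-5, 6), Mul(-5, Pow(Add(3, 6), Rational(1, 2))))) = Add(-65, Add(-30, Mul(-5, Pow(9, Rational(1, 2))))) = Add(-65, Add(-30, Mul(-5, 3))) = Add(-65, Add(-30, -15)) = Add(-65, -45) = -110)
Mul(Add(-92, b), 57) = Mul(Add(-92, -110), 57) = Mul(-202, 57) = -11514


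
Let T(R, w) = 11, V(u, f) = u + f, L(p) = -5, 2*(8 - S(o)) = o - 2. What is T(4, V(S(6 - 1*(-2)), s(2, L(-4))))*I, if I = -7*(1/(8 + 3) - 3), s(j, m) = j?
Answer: 224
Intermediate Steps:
S(o) = 9 - o/2 (S(o) = 8 - (o - 2)/2 = 8 - (-2 + o)/2 = 8 + (1 - o/2) = 9 - o/2)
V(u, f) = f + u
I = 224/11 (I = -7*(1/11 - 3) = -7*(-32/11) = 224/11 ≈ 20.364)
T(4, V(S(6 - 1*(-2)), s(2, L(-4))))*I = 11*(224/11) = 224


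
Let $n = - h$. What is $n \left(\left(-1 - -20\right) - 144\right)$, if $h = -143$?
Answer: $-17875$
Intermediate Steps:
$n = 143$ ($n = \left(-1\right) \left(-143\right) = 143$)
$n \left(\left(-1 - -20\right) - 144\right) = 143 \left(\left(-1 - -20\right) - 144\right) = 143 \left(\left(-1 + 20\right) - 144\right) = 143 \left(19 - 144\right) = 143 \left(-125\right) = -17875$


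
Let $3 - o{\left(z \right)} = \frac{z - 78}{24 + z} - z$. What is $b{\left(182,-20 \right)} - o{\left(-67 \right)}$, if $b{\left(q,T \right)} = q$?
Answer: $\frac{10723}{43} \approx 249.37$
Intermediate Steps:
$o{\left(z \right)} = 3 + z - \frac{-78 + z}{24 + z}$ ($o{\left(z \right)} = 3 - \left(\frac{z - 78}{24 + z} - z\right) = 3 - \left(\frac{-78 + z}{24 + z} - z\right) = 3 - \left(- z + \frac{-78 + z}{24 + z}\right) = 3 + \left(z - \frac{-78 + z}{24 + z}\right) = 3 + z - \frac{-78 + z}{24 + z}$)
$b{\left(182,-20 \right)} - o{\left(-67 \right)} = 182 - \frac{150 + \left(-67\right)^{2} + 26 \left(-67\right)}{24 - 67} = 182 - \frac{150 + 4489 - 1742}{-43} = 182 - \left(- \frac{1}{43}\right) 2897 = 182 - - \frac{2897}{43} = 182 + \frac{2897}{43} = \frac{10723}{43}$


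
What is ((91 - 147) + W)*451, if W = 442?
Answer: 174086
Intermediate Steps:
((91 - 147) + W)*451 = ((91 - 147) + 442)*451 = (-56 + 442)*451 = 386*451 = 174086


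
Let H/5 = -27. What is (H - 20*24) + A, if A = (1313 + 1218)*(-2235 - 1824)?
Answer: -10273944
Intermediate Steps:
H = -135 (H = 5*(-27) = -135)
A = -10273329 (A = 2531*(-4059) = -10273329)
(H - 20*24) + A = (-135 - 20*24) - 10273329 = (-135 - 480) - 10273329 = -615 - 10273329 = -10273944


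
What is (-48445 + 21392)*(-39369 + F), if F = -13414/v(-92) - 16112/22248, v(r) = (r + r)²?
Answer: 50140517818178203/47076768 ≈ 1.0651e+9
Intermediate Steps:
v(r) = 4*r² (v(r) = (2*r)² = 4*r²)
F = -52745159/47076768 (F = -13414/(4*(-92)²) - 16112/22248 = -13414/(4*8464) - 16112*1/22248 = -13414/33856 - 2014/2781 = -13414*1/33856 - 2014/2781 = -6707/16928 - 2014/2781 = -52745159/47076768 ≈ -1.1204)
(-48445 + 21392)*(-39369 + F) = (-48445 + 21392)*(-39369 - 52745159/47076768) = -27053*(-1853418024551/47076768) = 50140517818178203/47076768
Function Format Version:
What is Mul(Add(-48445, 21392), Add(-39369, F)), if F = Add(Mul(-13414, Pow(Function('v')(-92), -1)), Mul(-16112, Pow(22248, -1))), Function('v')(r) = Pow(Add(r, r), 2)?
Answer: Rational(50140517818178203, 47076768) ≈ 1.0651e+9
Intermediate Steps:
Function('v')(r) = Mul(4, Pow(r, 2)) (Function('v')(r) = Pow(Mul(2, r), 2) = Mul(4, Pow(r, 2)))
F = Rational(-52745159, 47076768) (F = Add(Mul(-13414, Pow(Mul(4, Pow(-92, 2)), -1)), Mul(-16112, Pow(22248, -1))) = Add(Mul(-13414, Pow(Mul(4, 8464), -1)), Mul(-16112, Rational(1, 22248))) = Add(Mul(-13414, Pow(33856, -1)), Rational(-2014, 2781)) = Add(Mul(-13414, Rational(1, 33856)), Rational(-2014, 2781)) = Add(Rational(-6707, 16928), Rational(-2014, 2781)) = Rational(-52745159, 47076768) ≈ -1.1204)
Mul(Add(-48445, 21392), Add(-39369, F)) = Mul(Add(-48445, 21392), Add(-39369, Rational(-52745159, 47076768))) = Mul(-27053, Rational(-1853418024551, 47076768)) = Rational(50140517818178203, 47076768)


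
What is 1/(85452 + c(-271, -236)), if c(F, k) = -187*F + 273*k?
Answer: 1/71701 ≈ 1.3947e-5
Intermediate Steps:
1/(85452 + c(-271, -236)) = 1/(85452 + (-187*(-271) + 273*(-236))) = 1/(85452 + (50677 - 64428)) = 1/(85452 - 13751) = 1/71701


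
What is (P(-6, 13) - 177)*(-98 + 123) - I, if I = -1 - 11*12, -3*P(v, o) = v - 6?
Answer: -4192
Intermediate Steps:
P(v, o) = 2 - v/3 (P(v, o) = -(v - 6)/3 = -(-6 + v)/3 = 2 - v/3)
I = -133 (I = -1 - 132 = -133)
(P(-6, 13) - 177)*(-98 + 123) - I = ((2 - 1/3*(-6)) - 177)*(-98 + 123) - 1*(-133) = ((2 + 2) - 177)*25 + 133 = (4 - 177)*25 + 133 = -173*25 + 133 = -4325 + 133 = -4192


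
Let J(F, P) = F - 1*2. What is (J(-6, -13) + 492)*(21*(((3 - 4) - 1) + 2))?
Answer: 0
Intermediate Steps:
J(F, P) = -2 + F (J(F, P) = F - 2 = -2 + F)
(J(-6, -13) + 492)*(21*(((3 - 4) - 1) + 2)) = ((-2 - 6) + 492)*(21*(((3 - 4) - 1) + 2)) = (-8 + 492)*(21*((-1 - 1) + 2)) = 484*(21*(-2 + 2)) = 484*(21*0) = 484*0 = 0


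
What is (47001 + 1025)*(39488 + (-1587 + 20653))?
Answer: 2812114404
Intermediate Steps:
(47001 + 1025)*(39488 + (-1587 + 20653)) = 48026*(39488 + 19066) = 48026*58554 = 2812114404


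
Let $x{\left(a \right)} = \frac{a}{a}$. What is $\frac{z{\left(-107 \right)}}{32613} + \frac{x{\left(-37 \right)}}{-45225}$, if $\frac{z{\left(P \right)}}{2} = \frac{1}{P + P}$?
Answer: $- \frac{1178272}{52605584325} \approx -2.2398 \cdot 10^{-5}$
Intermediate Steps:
$x{\left(a \right)} = 1$
$z{\left(P \right)} = \frac{1}{P}$ ($z{\left(P \right)} = \frac{2}{P + P} = \frac{2}{2 P} = 2 \frac{1}{2 P} = \frac{1}{P}$)
$\frac{z{\left(-107 \right)}}{32613} + \frac{x{\left(-37 \right)}}{-45225} = \frac{1}{\left(-107\right) 32613} + 1 \frac{1}{-45225} = \left(- \frac{1}{107}\right) \frac{1}{32613} + 1 \left(- \frac{1}{45225}\right) = - \frac{1}{3489591} - \frac{1}{45225} = - \frac{1178272}{52605584325}$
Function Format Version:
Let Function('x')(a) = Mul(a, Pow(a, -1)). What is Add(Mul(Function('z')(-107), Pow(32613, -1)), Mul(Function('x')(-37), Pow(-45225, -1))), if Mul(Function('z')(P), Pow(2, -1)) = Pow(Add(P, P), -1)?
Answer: Rational(-1178272, 52605584325) ≈ -2.2398e-5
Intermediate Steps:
Function('x')(a) = 1
Function('z')(P) = Pow(P, -1) (Function('z')(P) = Mul(2, Pow(Add(P, P), -1)) = Mul(2, Pow(Mul(2, P), -1)) = Mul(2, Mul(Rational(1, 2), Pow(P, -1))) = Pow(P, -1))
Add(Mul(Function('z')(-107), Pow(32613, -1)), Mul(Function('x')(-37), Pow(-45225, -1))) = Add(Mul(Pow(-107, -1), Pow(32613, -1)), Mul(1, Pow(-45225, -1))) = Add(Mul(Rational(-1, 107), Rational(1, 32613)), Mul(1, Rational(-1, 45225))) = Add(Rational(-1, 3489591), Rational(-1, 45225)) = Rational(-1178272, 52605584325)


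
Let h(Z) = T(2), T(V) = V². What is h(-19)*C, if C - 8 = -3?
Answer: 20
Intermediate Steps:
h(Z) = 4 (h(Z) = 2² = 4)
C = 5 (C = 8 - 3 = 5)
h(-19)*C = 4*5 = 20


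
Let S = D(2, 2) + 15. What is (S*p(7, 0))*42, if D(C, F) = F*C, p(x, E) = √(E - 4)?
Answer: 1596*I ≈ 1596.0*I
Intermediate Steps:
p(x, E) = √(-4 + E)
D(C, F) = C*F
S = 19 (S = 2*2 + 15 = 4 + 15 = 19)
(S*p(7, 0))*42 = (19*√(-4 + 0))*42 = (19*√(-4))*42 = (19*(2*I))*42 = (38*I)*42 = 1596*I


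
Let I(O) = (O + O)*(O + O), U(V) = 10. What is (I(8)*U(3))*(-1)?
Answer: -2560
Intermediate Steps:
I(O) = 4*O² (I(O) = (2*O)*(2*O) = 4*O²)
(I(8)*U(3))*(-1) = ((4*8²)*10)*(-1) = ((4*64)*10)*(-1) = (256*10)*(-1) = 2560*(-1) = -2560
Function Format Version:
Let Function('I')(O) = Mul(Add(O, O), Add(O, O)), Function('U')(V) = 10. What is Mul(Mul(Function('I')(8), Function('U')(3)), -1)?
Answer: -2560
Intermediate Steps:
Function('I')(O) = Mul(4, Pow(O, 2)) (Function('I')(O) = Mul(Mul(2, O), Mul(2, O)) = Mul(4, Pow(O, 2)))
Mul(Mul(Function('I')(8), Function('U')(3)), -1) = Mul(Mul(Mul(4, Pow(8, 2)), 10), -1) = Mul(Mul(Mul(4, 64), 10), -1) = Mul(Mul(256, 10), -1) = Mul(2560, -1) = -2560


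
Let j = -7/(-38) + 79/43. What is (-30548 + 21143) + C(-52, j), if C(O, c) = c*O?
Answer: -7769763/817 ≈ -9510.1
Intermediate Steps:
j = 3303/1634 (j = -7*(-1/38) + 79*(1/43) = 7/38 + 79/43 = 3303/1634 ≈ 2.0214)
C(O, c) = O*c
(-30548 + 21143) + C(-52, j) = (-30548 + 21143) - 52*3303/1634 = -9405 - 85878/817 = -7769763/817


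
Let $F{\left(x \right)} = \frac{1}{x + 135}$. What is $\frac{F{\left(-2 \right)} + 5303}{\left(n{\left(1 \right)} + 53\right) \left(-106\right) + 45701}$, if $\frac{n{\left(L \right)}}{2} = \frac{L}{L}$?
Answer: $\frac{705300}{5302843} \approx 0.133$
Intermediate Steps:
$n{\left(L \right)} = 2$ ($n{\left(L \right)} = 2 \frac{L}{L} = 2 \cdot 1 = 2$)
$F{\left(x \right)} = \frac{1}{135 + x}$
$\frac{F{\left(-2 \right)} + 5303}{\left(n{\left(1 \right)} + 53\right) \left(-106\right) + 45701} = \frac{\frac{1}{135 - 2} + 5303}{\left(2 + 53\right) \left(-106\right) + 45701} = \frac{\frac{1}{133} + 5303}{55 \left(-106\right) + 45701} = \frac{\frac{1}{133} + 5303}{-5830 + 45701} = \frac{705300}{133 \cdot 39871} = \frac{705300}{133} \cdot \frac{1}{39871} = \frac{705300}{5302843}$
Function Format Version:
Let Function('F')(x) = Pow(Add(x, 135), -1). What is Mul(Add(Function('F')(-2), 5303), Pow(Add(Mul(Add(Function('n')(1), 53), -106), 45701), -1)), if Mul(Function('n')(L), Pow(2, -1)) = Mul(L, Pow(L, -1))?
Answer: Rational(705300, 5302843) ≈ 0.13300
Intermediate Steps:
Function('n')(L) = 2 (Function('n')(L) = Mul(2, Mul(L, Pow(L, -1))) = Mul(2, 1) = 2)
Function('F')(x) = Pow(Add(135, x), -1)
Mul(Add(Function('F')(-2), 5303), Pow(Add(Mul(Add(Function('n')(1), 53), -106), 45701), -1)) = Mul(Add(Pow(Add(135, -2), -1), 5303), Pow(Add(Mul(Add(2, 53), -106), 45701), -1)) = Mul(Add(Pow(133, -1), 5303), Pow(Add(Mul(55, -106), 45701), -1)) = Mul(Add(Rational(1, 133), 5303), Pow(Add(-5830, 45701), -1)) = Mul(Rational(705300, 133), Pow(39871, -1)) = Mul(Rational(705300, 133), Rational(1, 39871)) = Rational(705300, 5302843)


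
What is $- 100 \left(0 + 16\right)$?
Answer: $-1600$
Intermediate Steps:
$- 100 \left(0 + 16\right) = \left(-100\right) 16 = -1600$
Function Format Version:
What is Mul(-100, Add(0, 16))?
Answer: -1600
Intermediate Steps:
Mul(-100, Add(0, 16)) = Mul(-100, 16) = -1600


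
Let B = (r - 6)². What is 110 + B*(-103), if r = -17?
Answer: -54377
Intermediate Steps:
B = 529 (B = (-17 - 6)² = (-23)² = 529)
110 + B*(-103) = 110 + 529*(-103) = 110 - 54487 = -54377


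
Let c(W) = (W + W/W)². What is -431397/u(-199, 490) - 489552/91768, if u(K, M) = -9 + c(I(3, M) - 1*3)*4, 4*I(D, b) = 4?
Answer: 4948249017/57355 ≈ 86274.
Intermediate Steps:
I(D, b) = 1 (I(D, b) = (¼)*4 = 1)
c(W) = (1 + W)² (c(W) = (W + 1)² = (1 + W)²)
u(K, M) = -5 (u(K, M) = -9 + (1 + (1 - 1*3))²*4 = -9 + (1 + (1 - 3))²*4 = -9 + (1 - 2)²*4 = -9 + (-1)²*4 = -9 + 1*4 = -9 + 4 = -5)
-431397/u(-199, 490) - 489552/91768 = -431397/(-5) - 489552/91768 = -431397*(-⅕) - 489552*1/91768 = 431397/5 - 61194/11471 = 4948249017/57355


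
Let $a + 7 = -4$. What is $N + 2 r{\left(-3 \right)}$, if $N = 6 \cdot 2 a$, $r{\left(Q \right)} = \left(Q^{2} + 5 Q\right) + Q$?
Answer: $-150$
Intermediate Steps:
$a = -11$ ($a = -7 - 4 = -11$)
$r{\left(Q \right)} = Q^{2} + 6 Q$
$N = -132$ ($N = 6 \cdot 2 \left(-11\right) = 12 \left(-11\right) = -132$)
$N + 2 r{\left(-3 \right)} = -132 + 2 \left(- 3 \left(6 - 3\right)\right) = -132 + 2 \left(\left(-3\right) 3\right) = -132 + 2 \left(-9\right) = -132 - 18 = -150$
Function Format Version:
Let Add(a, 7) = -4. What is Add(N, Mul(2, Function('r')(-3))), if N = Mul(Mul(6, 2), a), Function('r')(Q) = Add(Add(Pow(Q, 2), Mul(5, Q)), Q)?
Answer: -150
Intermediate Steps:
a = -11 (a = Add(-7, -4) = -11)
Function('r')(Q) = Add(Pow(Q, 2), Mul(6, Q))
N = -132 (N = Mul(Mul(6, 2), -11) = Mul(12, -11) = -132)
Add(N, Mul(2, Function('r')(-3))) = Add(-132, Mul(2, Mul(-3, Add(6, -3)))) = Add(-132, Mul(2, Mul(-3, 3))) = Add(-132, Mul(2, -9)) = Add(-132, -18) = -150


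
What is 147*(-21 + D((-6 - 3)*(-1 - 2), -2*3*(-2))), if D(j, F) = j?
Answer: 882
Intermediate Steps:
147*(-21 + D((-6 - 3)*(-1 - 2), -2*3*(-2))) = 147*(-21 + (-6 - 3)*(-1 - 2)) = 147*(-21 - 9*(-3)) = 147*(-21 + 27) = 147*6 = 882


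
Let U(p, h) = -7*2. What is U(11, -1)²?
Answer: 196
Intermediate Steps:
U(p, h) = -14
U(11, -1)² = (-14)² = 196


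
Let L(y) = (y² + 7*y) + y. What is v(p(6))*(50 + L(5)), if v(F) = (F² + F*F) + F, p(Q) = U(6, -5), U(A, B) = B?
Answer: 5175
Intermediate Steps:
p(Q) = -5
v(F) = F + 2*F² (v(F) = (F² + F²) + F = 2*F² + F = F + 2*F²)
L(y) = y² + 8*y
v(p(6))*(50 + L(5)) = (-5*(1 + 2*(-5)))*(50 + 5*(8 + 5)) = (-5*(1 - 10))*(50 + 5*13) = (-5*(-9))*(50 + 65) = 45*115 = 5175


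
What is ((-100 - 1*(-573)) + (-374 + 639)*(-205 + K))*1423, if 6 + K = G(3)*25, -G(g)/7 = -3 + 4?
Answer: -144885591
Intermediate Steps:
G(g) = -7 (G(g) = -7*(-3 + 4) = -7*1 = -7)
K = -181 (K = -6 - 7*25 = -6 - 175 = -181)
((-100 - 1*(-573)) + (-374 + 639)*(-205 + K))*1423 = ((-100 - 1*(-573)) + (-374 + 639)*(-205 - 181))*1423 = ((-100 + 573) + 265*(-386))*1423 = (473 - 102290)*1423 = -101817*1423 = -144885591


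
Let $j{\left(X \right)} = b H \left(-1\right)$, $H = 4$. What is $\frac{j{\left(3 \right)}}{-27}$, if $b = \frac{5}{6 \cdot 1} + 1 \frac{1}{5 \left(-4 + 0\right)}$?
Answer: $\frac{47}{405} \approx 0.11605$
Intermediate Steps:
$b = \frac{47}{60}$ ($b = \frac{5}{6} + 1 \frac{1}{5 \left(-4\right)} = 5 \cdot \frac{1}{6} + 1 \frac{1}{-20} = \frac{5}{6} + 1 \left(- \frac{1}{20}\right) = \frac{5}{6} - \frac{1}{20} = \frac{47}{60} \approx 0.78333$)
$j{\left(X \right)} = - \frac{47}{15}$ ($j{\left(X \right)} = \frac{47}{60} \cdot 4 \left(-1\right) = \frac{47}{15} \left(-1\right) = - \frac{47}{15}$)
$\frac{j{\left(3 \right)}}{-27} = \frac{1}{-27} \left(- \frac{47}{15}\right) = \left(- \frac{1}{27}\right) \left(- \frac{47}{15}\right) = \frac{47}{405}$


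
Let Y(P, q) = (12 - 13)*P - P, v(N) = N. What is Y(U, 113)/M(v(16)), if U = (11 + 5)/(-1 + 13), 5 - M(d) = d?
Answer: 8/33 ≈ 0.24242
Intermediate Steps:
M(d) = 5 - d
U = 4/3 (U = 16/12 = 16*(1/12) = 4/3 ≈ 1.3333)
Y(P, q) = -2*P (Y(P, q) = -P - P = -2*P)
Y(U, 113)/M(v(16)) = (-2*4/3)/(5 - 1*16) = -8/(3*(5 - 16)) = -8/3/(-11) = -8/3*(-1/11) = 8/33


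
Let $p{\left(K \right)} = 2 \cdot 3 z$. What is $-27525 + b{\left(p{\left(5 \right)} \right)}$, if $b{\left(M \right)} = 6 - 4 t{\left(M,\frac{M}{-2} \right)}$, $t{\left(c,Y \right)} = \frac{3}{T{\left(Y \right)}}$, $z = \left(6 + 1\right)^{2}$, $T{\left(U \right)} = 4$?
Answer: $-27522$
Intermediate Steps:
$z = 49$ ($z = 7^{2} = 49$)
$t{\left(c,Y \right)} = \frac{3}{4}$
$p{\left(K \right)} = 294$ ($p{\left(K \right)} = 2 \cdot 3 \cdot 49 = 6 \cdot 49 = 294$)
$b{\left(M \right)} = 3$ ($b{\left(M \right)} = 6 - 3 = 3$)
$-27525 + b{\left(p{\left(5 \right)} \right)} = -27525 + 3 = -27522$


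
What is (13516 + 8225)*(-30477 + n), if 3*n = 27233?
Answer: -465242906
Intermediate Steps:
n = 27233/3 (n = (⅓)*27233 = 27233/3 ≈ 9077.7)
(13516 + 8225)*(-30477 + n) = (13516 + 8225)*(-30477 + 27233/3) = 21741*(-64198/3) = -465242906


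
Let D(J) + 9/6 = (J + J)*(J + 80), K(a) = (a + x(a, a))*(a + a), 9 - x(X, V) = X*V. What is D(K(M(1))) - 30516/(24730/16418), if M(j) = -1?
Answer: -546749823/24730 ≈ -22109.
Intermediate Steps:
x(X, V) = 9 - V*X (x(X, V) = 9 - X*V = 9 - V*X)
K(a) = 2*a*(9 + a - a²) (K(a) = (a + (9 - a*a))*(a + a) = (a + (9 - a²))*(2*a) = (9 + a - a²)*(2*a) = 2*a*(9 + a - a²))
D(J) = -3/2 + 2*J*(80 + J) (D(J) = -3/2 + (J + J)*(J + 80) = -3/2 + (2*J)*(80 + J) = -3/2 + 2*J*(80 + J))
D(K(M(1))) - 30516/(24730/16418) = (-3/2 + 2*(2*(-1)*(9 - 1 - 1*(-1)²))² + 160*(2*(-1)*(9 - 1 - 1*(-1)²))) - 30516/(24730/16418) = (-3/2 + 2*(2*(-1)*(9 - 1 - 1*1))² + 160*(2*(-1)*(9 - 1 - 1*1))) - 30516/(24730*(1/16418)) = (-3/2 + 2*(2*(-1)*(9 - 1 - 1))² + 160*(2*(-1)*(9 - 1 - 1))) - 30516/12365/8209 = (-3/2 + 2*(2*(-1)*7)² + 160*(2*(-1)*7)) - 30516*8209/12365 = (-3/2 + 2*(-14)² + 160*(-14)) - 1*250505844/12365 = (-3/2 + 2*196 - 2240) - 250505844/12365 = (-3/2 + 392 - 2240) - 250505844/12365 = -3699/2 - 250505844/12365 = -546749823/24730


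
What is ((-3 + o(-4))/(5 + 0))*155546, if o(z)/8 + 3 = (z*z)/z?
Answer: -9177214/5 ≈ -1.8354e+6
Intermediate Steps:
o(z) = -24 + 8*z (o(z) = -24 + 8*((z*z)/z) = -24 + 8*(z²/z) = -24 + 8*z)
((-3 + o(-4))/(5 + 0))*155546 = ((-3 + (-24 + 8*(-4)))/(5 + 0))*155546 = ((-3 + (-24 - 32))/5)*155546 = ((-3 - 56)*(⅕))*155546 = -59*⅕*155546 = -59/5*155546 = -9177214/5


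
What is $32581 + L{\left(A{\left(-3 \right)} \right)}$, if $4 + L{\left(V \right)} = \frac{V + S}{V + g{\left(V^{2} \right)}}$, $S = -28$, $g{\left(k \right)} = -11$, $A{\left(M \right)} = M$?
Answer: $\frac{456109}{14} \approx 32579.0$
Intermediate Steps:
$L{\left(V \right)} = -4 + \frac{-28 + V}{-11 + V}$ ($L{\left(V \right)} = -4 + \frac{V - 28}{V - 11} = -4 + \frac{-28 + V}{-11 + V}$)
$32581 + L{\left(A{\left(-3 \right)} \right)} = 32581 + \frac{16 - -9}{-11 - 3} = 32581 + \frac{16 + 9}{-14} = 32581 - \frac{25}{14} = \frac{456109}{14}$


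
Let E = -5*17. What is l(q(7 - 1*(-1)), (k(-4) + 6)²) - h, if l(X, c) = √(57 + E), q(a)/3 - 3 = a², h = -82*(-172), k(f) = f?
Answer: -14104 + 2*I*√7 ≈ -14104.0 + 5.2915*I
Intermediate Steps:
E = -85
h = 14104
q(a) = 9 + 3*a²
l(X, c) = 2*I*√7 (l(X, c) = √(57 - 85) = √(-28) = 2*I*√7)
l(q(7 - 1*(-1)), (k(-4) + 6)²) - h = 2*I*√7 - 1*14104 = 2*I*√7 - 14104 = -14104 + 2*I*√7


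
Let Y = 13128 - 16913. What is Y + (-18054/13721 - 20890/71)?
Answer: -3975226459/974191 ≈ -4080.5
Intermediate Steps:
Y = -3785
Y + (-18054/13721 - 20890/71) = -3785 + (-18054/13721 - 20890/71) = -3785 - 287913524/974191 = -3975226459/974191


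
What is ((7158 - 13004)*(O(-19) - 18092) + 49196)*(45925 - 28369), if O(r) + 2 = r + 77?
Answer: 1851941218512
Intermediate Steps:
O(r) = 75 + r (O(r) = -2 + (r + 77) = -2 + (77 + r) = 75 + r)
((7158 - 13004)*(O(-19) - 18092) + 49196)*(45925 - 28369) = ((7158 - 13004)*((75 - 19) - 18092) + 49196)*(45925 - 28369) = (-5846*(56 - 18092) + 49196)*17556 = (-5846*(-18036) + 49196)*17556 = (105438456 + 49196)*17556 = 105487652*17556 = 1851941218512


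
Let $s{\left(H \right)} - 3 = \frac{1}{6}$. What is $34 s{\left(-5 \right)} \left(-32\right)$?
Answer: $- \frac{10336}{3} \approx -3445.3$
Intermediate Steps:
$s{\left(H \right)} = \frac{19}{6}$ ($s{\left(H \right)} = 3 + \frac{1}{6} = \frac{19}{6}$)
$34 s{\left(-5 \right)} \left(-32\right) = 34 \cdot \frac{19}{6} \left(-32\right) = \frac{323}{3} \left(-32\right) = - \frac{10336}{3}$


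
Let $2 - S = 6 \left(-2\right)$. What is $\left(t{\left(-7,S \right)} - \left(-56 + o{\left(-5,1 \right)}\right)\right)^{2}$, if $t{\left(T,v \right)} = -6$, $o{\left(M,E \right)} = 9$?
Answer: $1681$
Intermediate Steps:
$S = 14$ ($S = 2 - 6 \left(-2\right) = 2 - -12 = 2 + 12 = 14$)
$\left(t{\left(-7,S \right)} - \left(-56 + o{\left(-5,1 \right)}\right)\right)^{2} = \left(-6 + \left(56 - 9\right)\right)^{2} = \left(-6 + 47\right)^{2} = 41^{2} = 1681$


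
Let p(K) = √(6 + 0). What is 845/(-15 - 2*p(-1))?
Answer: -4225/67 + 1690*√6/201 ≈ -42.464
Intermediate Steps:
p(K) = √6
845/(-15 - 2*p(-1)) = 845/(-15 - 2*√6)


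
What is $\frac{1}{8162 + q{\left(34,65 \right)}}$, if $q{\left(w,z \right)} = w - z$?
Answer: $\frac{1}{8131} \approx 0.00012299$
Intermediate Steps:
$\frac{1}{8162 + q{\left(34,65 \right)}} = \frac{1}{8162 + \left(34 - 65\right)} = \frac{1}{8162 - 31} = \frac{1}{8131}$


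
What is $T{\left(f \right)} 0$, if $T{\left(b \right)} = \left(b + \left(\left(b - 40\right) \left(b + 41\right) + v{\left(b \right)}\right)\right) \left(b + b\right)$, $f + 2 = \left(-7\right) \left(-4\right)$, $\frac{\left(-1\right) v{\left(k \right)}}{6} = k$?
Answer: $0$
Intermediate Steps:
$v{\left(k \right)} = - 6 k$
$f = 26$ ($f = -2 - -28 = -2 + 28 = 26$)
$T{\left(b \right)} = 2 b \left(- 5 b + \left(-40 + b\right) \left(41 + b\right)\right)$ ($T{\left(b \right)} = \left(b - \left(6 b - \left(b - 40\right) \left(b + 41\right)\right)\right) \left(b + b\right) = \left(b - \left(6 b - \left(-40 + b\right) \left(41 + b\right)\right)\right) 2 b = \left(- 5 b + \left(-40 + b\right) \left(41 + b\right)\right) 2 b = 2 b \left(- 5 b + \left(-40 + b\right) \left(41 + b\right)\right)$)
$T{\left(f \right)} 0 = 2 \cdot 26 \left(-1640 + 26^{2} - 104\right) 0 = 2 \cdot 26 \left(-1640 + 676 - 104\right) 0 = 2 \cdot 26 \left(-1068\right) 0 = \left(-55536\right) 0 = 0$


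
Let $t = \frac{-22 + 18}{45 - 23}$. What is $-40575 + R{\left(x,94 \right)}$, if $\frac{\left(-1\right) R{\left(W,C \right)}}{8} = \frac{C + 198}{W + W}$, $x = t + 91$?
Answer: $- \frac{40547273}{999} \approx -40588.0$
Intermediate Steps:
$t = - \frac{2}{11}$ ($t = - \frac{4}{22} = \left(-4\right) \frac{1}{22} = - \frac{2}{11} \approx -0.18182$)
$x = \frac{999}{11}$ ($x = - \frac{2}{11} + 91 = \frac{999}{11} \approx 90.818$)
$R{\left(W,C \right)} = - \frac{4 \left(198 + C\right)}{W}$ ($R{\left(W,C \right)} = - 8 \frac{C + 198}{W + W} = - 8 \frac{198 + C}{2 W} = - \frac{4 \left(198 + C\right)}{W}$)
$-40575 + R{\left(x,94 \right)} = -40575 + \frac{4 \left(-198 - 94\right)}{\frac{999}{11}} = -40575 + 4 \cdot \frac{11}{999} \left(-198 - 94\right) = -40575 + 4 \cdot \frac{11}{999} \left(-292\right) = -40575 - \frac{12848}{999} = - \frac{40547273}{999}$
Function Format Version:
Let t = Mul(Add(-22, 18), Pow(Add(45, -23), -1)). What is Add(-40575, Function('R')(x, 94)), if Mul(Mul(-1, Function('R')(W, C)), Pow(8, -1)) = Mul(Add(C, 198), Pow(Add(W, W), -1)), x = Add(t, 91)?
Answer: Rational(-40547273, 999) ≈ -40588.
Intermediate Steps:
t = Rational(-2, 11) (t = Mul(-4, Pow(22, -1)) = Mul(-4, Rational(1, 22)) = Rational(-2, 11) ≈ -0.18182)
x = Rational(999, 11) (x = Add(Rational(-2, 11), 91) = Rational(999, 11) ≈ 90.818)
Function('R')(W, C) = Mul(-4, Pow(W, -1), Add(198, C)) (Function('R')(W, C) = Mul(-8, Mul(Add(C, 198), Pow(Add(W, W), -1))) = Mul(-8, Mul(Add(198, C), Pow(Mul(2, W), -1))) = Mul(-8, Mul(Add(198, C), Mul(Rational(1, 2), Pow(W, -1)))) = Mul(-8, Mul(Rational(1, 2), Pow(W, -1), Add(198, C))) = Mul(-4, Pow(W, -1), Add(198, C)))
Add(-40575, Function('R')(x, 94)) = Add(-40575, Mul(4, Pow(Rational(999, 11), -1), Add(-198, Mul(-1, 94)))) = Add(-40575, Mul(4, Rational(11, 999), Add(-198, -94))) = Add(-40575, Mul(4, Rational(11, 999), -292)) = Add(-40575, Rational(-12848, 999)) = Rational(-40547273, 999)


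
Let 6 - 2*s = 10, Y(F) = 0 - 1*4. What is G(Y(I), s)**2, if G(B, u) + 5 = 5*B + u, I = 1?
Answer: 729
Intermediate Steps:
Y(F) = -4 (Y(F) = 0 - 4 = -4)
s = -2 (s = 3 - 1/2*10 = 3 - 5 = -2)
G(B, u) = -5 + u + 5*B (G(B, u) = -5 + (5*B + u) = -5 + (u + 5*B) = -5 + u + 5*B)
G(Y(I), s)**2 = (-5 - 2 + 5*(-4))**2 = (-5 - 2 - 20)**2 = (-27)**2 = 729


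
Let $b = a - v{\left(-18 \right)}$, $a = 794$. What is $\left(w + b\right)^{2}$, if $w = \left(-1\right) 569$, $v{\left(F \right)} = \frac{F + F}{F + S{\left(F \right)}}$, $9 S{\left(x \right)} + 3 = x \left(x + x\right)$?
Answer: $\frac{1320086889}{25921} \approx 50927.0$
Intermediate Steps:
$S{\left(x \right)} = - \frac{1}{3} + \frac{2 x^{2}}{9}$ ($S{\left(x \right)} = - \frac{1}{3} + \frac{x \left(x + x\right)}{9} = - \frac{1}{3} + \frac{x 2 x}{9} = - \frac{1}{3} + \frac{2 x^{2}}{9}$)
$v{\left(F \right)} = \frac{2 F}{- \frac{1}{3} + F + \frac{2 F^{2}}{9}}$ ($v{\left(F \right)} = \frac{F + F}{F + \left(- \frac{1}{3} + \frac{2 F^{2}}{9}\right)} = \frac{2 F}{- \frac{1}{3} + F + \frac{2 F^{2}}{9}}$)
$b = \frac{127942}{161}$ ($b = 794 - 18 \left(-18\right) \frac{1}{-3 + 2 \left(-18\right)^{2} + 9 \left(-18\right)} = 794 - 18 \left(-18\right) \frac{1}{-3 + 2 \cdot 324 - 162} = 794 - 18 \left(-18\right) \frac{1}{-3 + 648 - 162} = 794 - 18 \left(-18\right) \frac{1}{483} = 794 - - \frac{108}{161} = 794 + \frac{108}{161} = \frac{127942}{161} \approx 794.67$)
$w = -569$
$\left(w + b\right)^{2} = \left(-569 + \frac{127942}{161}\right)^{2} = \left(\frac{36333}{161}\right)^{2} = \frac{1320086889}{25921}$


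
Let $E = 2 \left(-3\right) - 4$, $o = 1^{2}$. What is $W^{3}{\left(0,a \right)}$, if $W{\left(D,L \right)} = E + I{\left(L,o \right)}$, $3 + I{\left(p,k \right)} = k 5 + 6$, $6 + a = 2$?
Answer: $-8$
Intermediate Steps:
$a = -4$ ($a = -6 + 2 = -4$)
$o = 1$
$I{\left(p,k \right)} = 3 + 5 k$ ($I{\left(p,k \right)} = -3 + \left(k 5 + 6\right) = -3 + \left(5 k + 6\right) = -3 + \left(6 + 5 k\right) = 3 + 5 k$)
$E = -10$ ($E = -6 - 4 = -10$)
$W{\left(D,L \right)} = -2$ ($W{\left(D,L \right)} = -10 + \left(3 + 5 \cdot 1\right) = -10 + \left(3 + 5\right) = -10 + 8 = -2$)
$W^{3}{\left(0,a \right)} = \left(-2\right)^{3} = -8$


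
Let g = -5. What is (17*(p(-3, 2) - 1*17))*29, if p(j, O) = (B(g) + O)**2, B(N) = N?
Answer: -3944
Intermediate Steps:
p(j, O) = (-5 + O)**2
(17*(p(-3, 2) - 1*17))*29 = (17*((-5 + 2)**2 - 1*17))*29 = (17*((-3)**2 - 17))*29 = (17*(9 - 17))*29 = (17*(-8))*29 = -136*29 = -3944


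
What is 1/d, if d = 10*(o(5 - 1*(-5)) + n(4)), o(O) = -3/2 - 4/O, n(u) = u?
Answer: 1/21 ≈ 0.047619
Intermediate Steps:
o(O) = -3/2 - 4/O (o(O) = -3*1/2 - 4/O = -3/2 - 4/O)
d = 21 (d = 10*((-3/2 - 4/(5 - 1*(-5))) + 4) = 10*((-3/2 - 4/(5 + 5)) + 4) = 10*((-3/2 - 4/10) + 4) = 10*((-3/2 - 4*1/10) + 4) = 10*((-3/2 - 2/5) + 4) = 10*(-19/10 + 4) = 10*(21/10) = 21)
1/d = 1/21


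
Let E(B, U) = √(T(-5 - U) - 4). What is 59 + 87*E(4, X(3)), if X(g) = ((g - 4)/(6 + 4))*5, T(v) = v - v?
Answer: 59 + 174*I ≈ 59.0 + 174.0*I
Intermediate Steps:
T(v) = 0
X(g) = -2 + g/2 (X(g) = ((-4 + g)/10)*5 = ((-4 + g)*(⅒))*5 = (-⅖ + g/10)*5 = -2 + g/2)
E(B, U) = 2*I (E(B, U) = √(0 - 4) = √(-4) = 2*I)
59 + 87*E(4, X(3)) = 59 + 87*(2*I) = 59 + 174*I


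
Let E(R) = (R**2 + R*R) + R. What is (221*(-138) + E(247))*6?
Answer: 550602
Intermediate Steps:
E(R) = R + 2*R**2 (E(R) = (R**2 + R**2) + R = 2*R**2 + R = R + 2*R**2)
(221*(-138) + E(247))*6 = (221*(-138) + 247*(1 + 2*247))*6 = (-30498 + 247*(1 + 494))*6 = (-30498 + 247*495)*6 = (-30498 + 122265)*6 = 91767*6 = 550602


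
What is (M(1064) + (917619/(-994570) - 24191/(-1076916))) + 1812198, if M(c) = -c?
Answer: 57054333348316469/31502010180 ≈ 1.8111e+6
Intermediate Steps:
(M(1064) + (917619/(-994570) - 24191/(-1076916))) + 1812198 = (-1*1064 + (917619/(-994570) - 24191/(-1076916))) + 1812198 = (-1064 + (917619*(-1/994570) - 24191*(-1/1076916))) + 1812198 = (-1064 + (-917619/994570 + 1423/63348)) + 1812198 = (-1064 - 28357027651/31502010180) + 1812198 = -33546495859171/31502010180 + 1812198 = 57054333348316469/31502010180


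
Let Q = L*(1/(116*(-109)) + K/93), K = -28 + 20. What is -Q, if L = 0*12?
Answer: 0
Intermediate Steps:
K = -8
L = 0
Q = 0 (Q = 0*(1/(116*(-109)) - 8/93) = 0*((1/116)*(-1/109) - 8*1/93) = 0*(-1/12644 - 8/93) = 0*(-101245/1175892) = 0)
-Q = -1*0 = 0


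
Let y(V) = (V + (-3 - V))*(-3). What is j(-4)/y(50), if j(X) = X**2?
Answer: 16/9 ≈ 1.7778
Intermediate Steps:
y(V) = 9 (y(V) = -3*(-3) = 9)
j(-4)/y(50) = (-4)**2/9 = 16*(1/9) = 16/9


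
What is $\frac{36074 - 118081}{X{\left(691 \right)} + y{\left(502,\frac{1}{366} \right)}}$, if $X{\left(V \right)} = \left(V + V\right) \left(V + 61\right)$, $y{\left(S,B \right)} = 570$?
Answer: $- \frac{82007}{1039834} \approx -0.078866$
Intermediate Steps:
$X{\left(V \right)} = 2 V \left(61 + V\right)$
$\frac{36074 - 118081}{X{\left(691 \right)} + y{\left(502,\frac{1}{366} \right)}} = \frac{36074 - 118081}{2 \cdot 691 \left(61 + 691\right) + 570} = - \frac{82007}{2 \cdot 691 \cdot 752 + 570} = - \frac{82007}{1039264 + 570} = - \frac{82007}{1039834}$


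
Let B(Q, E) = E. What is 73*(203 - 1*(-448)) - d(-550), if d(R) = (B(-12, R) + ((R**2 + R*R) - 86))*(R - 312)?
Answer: 521009291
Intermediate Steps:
d(R) = (-312 + R)*(-86 + R + 2*R**2) (d(R) = (R + ((R**2 + R*R) - 86))*(R - 312) = (R + ((R**2 + R**2) - 86))*(-312 + R) = (R + (2*R**2 - 86))*(-312 + R) = (R + (-86 + 2*R**2))*(-312 + R) = (-86 + R + 2*R**2)*(-312 + R) = (-312 + R)*(-86 + R + 2*R**2))
73*(203 - 1*(-448)) - d(-550) = 73*(203 - 1*(-448)) - (26832 - 623*(-550)**2 - 398*(-550) + 2*(-550)**3) = 73*(203 + 448) - (26832 - 623*302500 + 218900 + 2*(-166375000)) = 73*651 - (26832 - 188457500 + 218900 - 332750000) = 47523 - 1*(-520961768) = 47523 + 520961768 = 521009291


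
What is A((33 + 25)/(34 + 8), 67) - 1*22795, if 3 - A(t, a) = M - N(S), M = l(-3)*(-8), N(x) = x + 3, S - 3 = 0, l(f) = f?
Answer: -22810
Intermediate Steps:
S = 3 (S = 3 + 0 = 3)
N(x) = 3 + x
M = 24 (M = -3*(-8) = 24)
A(t, a) = -15 (A(t, a) = 3 - (24 - (3 + 3)) = 3 - (24 - 1*6) = 3 - (24 - 6) = 3 - 1*18 = 3 - 18 = -15)
A((33 + 25)/(34 + 8), 67) - 1*22795 = -15 - 1*22795 = -15 - 22795 = -22810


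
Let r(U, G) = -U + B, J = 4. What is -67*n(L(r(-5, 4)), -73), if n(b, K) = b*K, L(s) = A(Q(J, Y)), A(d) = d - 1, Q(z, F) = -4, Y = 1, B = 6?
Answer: -24455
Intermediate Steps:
r(U, G) = 6 - U (r(U, G) = -U + 6 = 6 - U)
A(d) = -1 + d
L(s) = -5 (L(s) = -1 - 4 = -5)
n(b, K) = K*b
-67*n(L(r(-5, 4)), -73) = -(-4891)*(-5) = -67*365 = -24455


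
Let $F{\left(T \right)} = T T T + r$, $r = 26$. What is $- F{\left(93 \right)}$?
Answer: $-804383$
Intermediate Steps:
$F{\left(T \right)} = 26 + T^{3}$ ($F{\left(T \right)} = T T T + 26 = T^{2} T + 26 = T^{3} + 26 = 26 + T^{3}$)
$- F{\left(93 \right)} = - (26 + 93^{3}) = - (26 + 804357) = \left(-1\right) 804383 = -804383$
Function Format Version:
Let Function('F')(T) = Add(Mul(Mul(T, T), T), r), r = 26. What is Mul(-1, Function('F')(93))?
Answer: -804383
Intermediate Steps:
Function('F')(T) = Add(26, Pow(T, 3)) (Function('F')(T) = Add(Mul(Mul(T, T), T), 26) = Add(Mul(Pow(T, 2), T), 26) = Add(Pow(T, 3), 26) = Add(26, Pow(T, 3)))
Mul(-1, Function('F')(93)) = Mul(-1, Add(26, Pow(93, 3))) = Mul(-1, Add(26, 804357)) = Mul(-1, 804383) = -804383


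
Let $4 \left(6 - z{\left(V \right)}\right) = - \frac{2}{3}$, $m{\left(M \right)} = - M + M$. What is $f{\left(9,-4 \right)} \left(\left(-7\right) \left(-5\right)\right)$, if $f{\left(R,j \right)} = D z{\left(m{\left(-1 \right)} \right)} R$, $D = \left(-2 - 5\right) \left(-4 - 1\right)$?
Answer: $\frac{135975}{2} \approx 67988.0$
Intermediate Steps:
$m{\left(M \right)} = 0$
$z{\left(V \right)} = \frac{37}{6}$ ($z{\left(V \right)} = 6 - \frac{\left(-2\right) \frac{1}{3}}{4} = 6 - - \frac{1}{6} = 6 + \frac{1}{6} = \frac{37}{6}$)
$D = 35$ ($D = \left(-7\right) \left(-5\right) = 35$)
$f{\left(R,j \right)} = \frac{1295 R}{6}$ ($f{\left(R,j \right)} = 35 \cdot \frac{37}{6} R = \frac{1295 R}{6}$)
$f{\left(9,-4 \right)} \left(\left(-7\right) \left(-5\right)\right) = \frac{1295}{6} \cdot 9 \left(\left(-7\right) \left(-5\right)\right) = \frac{3885}{2} \cdot 35 = \frac{135975}{2}$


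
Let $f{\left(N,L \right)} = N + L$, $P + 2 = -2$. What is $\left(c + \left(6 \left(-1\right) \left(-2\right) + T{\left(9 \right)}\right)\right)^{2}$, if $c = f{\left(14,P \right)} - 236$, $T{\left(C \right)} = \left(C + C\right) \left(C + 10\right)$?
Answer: $16384$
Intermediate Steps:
$P = -4$ ($P = -2 - 2 = -4$)
$f{\left(N,L \right)} = L + N$
$T{\left(C \right)} = 2 C \left(10 + C\right)$
$c = -226$ ($c = \left(-4 + 14\right) - 236 = 10 - 236 = -226$)
$\left(c + \left(6 \left(-1\right) \left(-2\right) + T{\left(9 \right)}\right)\right)^{2} = \left(-226 + \left(6 \left(-1\right) \left(-2\right) + 2 \cdot 9 \left(10 + 9\right)\right)\right)^{2} = \left(-226 - \left(-12 - 342\right)\right)^{2} = \left(-226 + \left(12 + 342\right)\right)^{2} = \left(-226 + 354\right)^{2} = 128^{2} = 16384$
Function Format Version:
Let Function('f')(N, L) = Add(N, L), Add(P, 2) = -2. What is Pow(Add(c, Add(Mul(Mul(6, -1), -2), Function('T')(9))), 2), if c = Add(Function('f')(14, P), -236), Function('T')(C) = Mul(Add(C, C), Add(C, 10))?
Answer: 16384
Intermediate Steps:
P = -4 (P = Add(-2, -2) = -4)
Function('f')(N, L) = Add(L, N)
Function('T')(C) = Mul(2, C, Add(10, C)) (Function('T')(C) = Mul(Mul(2, C), Add(10, C)) = Mul(2, C, Add(10, C)))
c = -226 (c = Add(Add(-4, 14), -236) = Add(10, -236) = -226)
Pow(Add(c, Add(Mul(Mul(6, -1), -2), Function('T')(9))), 2) = Pow(Add(-226, Add(Mul(Mul(6, -1), -2), Mul(2, 9, Add(10, 9)))), 2) = Pow(Add(-226, Add(Mul(-6, -2), Mul(2, 9, 19))), 2) = Pow(Add(-226, Add(12, 342)), 2) = Pow(Add(-226, 354), 2) = Pow(128, 2) = 16384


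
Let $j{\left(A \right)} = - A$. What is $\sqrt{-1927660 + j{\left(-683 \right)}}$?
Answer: $i \sqrt{1926977} \approx 1388.2 i$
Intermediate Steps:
$\sqrt{-1927660 + j{\left(-683 \right)}} = \sqrt{-1927660 - -683} = \sqrt{-1927660 + 683} = \sqrt{-1926977} = i \sqrt{1926977}$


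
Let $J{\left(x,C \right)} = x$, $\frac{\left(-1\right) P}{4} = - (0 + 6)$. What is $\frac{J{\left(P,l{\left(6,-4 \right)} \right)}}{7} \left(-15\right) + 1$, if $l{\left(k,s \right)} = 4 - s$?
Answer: $- \frac{353}{7} \approx -50.429$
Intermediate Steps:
$P = 24$ ($P = - 4 \left(- (0 + 6)\right) = - 4 \left(\left(-1\right) 6\right) = \left(-4\right) \left(-6\right) = 24$)
$\frac{J{\left(P,l{\left(6,-4 \right)} \right)}}{7} \left(-15\right) + 1 = \frac{24}{7} \left(-15\right) + 1 = - \frac{360}{7} + 1 = - \frac{353}{7}$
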